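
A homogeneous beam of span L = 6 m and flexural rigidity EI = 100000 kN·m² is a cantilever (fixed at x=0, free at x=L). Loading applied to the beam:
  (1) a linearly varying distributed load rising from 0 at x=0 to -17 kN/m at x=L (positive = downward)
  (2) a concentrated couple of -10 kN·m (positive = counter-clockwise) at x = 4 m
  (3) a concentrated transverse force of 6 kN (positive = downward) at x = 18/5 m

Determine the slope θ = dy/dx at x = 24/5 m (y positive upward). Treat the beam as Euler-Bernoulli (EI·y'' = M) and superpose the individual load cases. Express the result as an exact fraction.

θ(24/5) = 58667/15625000 rad

Load 1 — triangular load w₀=-17 kN/m (0→w₀ over full span):
  θ_1 = (w₀Lx²/4-w₀L²x/3-w₀x⁴/(24L))/EI = ((-17)·6·(24/5)²/4-(-17)·6²·(24/5)/3-(-17)·(24/5)⁴/(24·6))/100000 = 8874/1953125 rad
Load 2 — applied couple M₀=-10 kN·m at a=4 m (b=L-a=2):
  θ_2 = M₀a/EI  [x>a] = (-10)·4/100000 = -1/2500 rad
Load 3 — point force P=6 kN at a=18/5 m (b=L-a=12/5):
  θ_3 = -Pa²/(2EI)  [x>a] = -6·(18/5)²/(2·100000) = -243/625000 rad
Superposition: θ = Σ θ_i = 58667/15625000 rad ≈ 0.003755 rad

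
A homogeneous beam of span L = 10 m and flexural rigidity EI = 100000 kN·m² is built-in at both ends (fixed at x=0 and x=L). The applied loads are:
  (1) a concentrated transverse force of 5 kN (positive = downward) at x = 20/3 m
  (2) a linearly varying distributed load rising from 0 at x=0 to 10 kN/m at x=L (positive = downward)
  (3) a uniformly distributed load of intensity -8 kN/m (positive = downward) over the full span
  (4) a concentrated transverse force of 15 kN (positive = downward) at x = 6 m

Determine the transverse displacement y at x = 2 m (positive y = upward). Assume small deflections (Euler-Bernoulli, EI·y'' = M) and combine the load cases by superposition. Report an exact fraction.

Load 1 — point force P=5 kN at a=20/3 m (b=L-a=10/3):
  y_1 = -Pb²x²(3aL-(3a+b)x)/(6L³EI)  [x≤a] = -5·(10/3)²·2²·(3·(20/3)·10-(3·(20/3)+(10/3))·2)/(6·10³·100000) = -23/405000 m
Load 2 — triangular load w₀=10 kN/m (0→w₀ over full span):
  y_2 = -w₀x²(L-x)²(x+2L)/(120LEI) = -10·2²·(10-2)²·(2+2·10)/(120·10·100000) = -22/46875 m
Load 3 — uniform load w=-8 kN/m over full span:
  y_3 = -wx²(L-x)²/(24EI) = -(-8)·2²·(10-2)²/(24·100000) = 8/9375 m
Load 4 — point force P=15 kN at a=6 m (b=L-a=4):
  y_4 = -Pb²x²(3aL-(3a+b)x)/(6L³EI)  [x≤a] = -15·4²·2²·(3·6·10-(3·6+4)·2)/(6·10³·100000) = -17/78125 m
Superposition: y = Σ y_i = 5549/50625000 m ≈ 0.000110 m

y(2) = 5549/50625000 m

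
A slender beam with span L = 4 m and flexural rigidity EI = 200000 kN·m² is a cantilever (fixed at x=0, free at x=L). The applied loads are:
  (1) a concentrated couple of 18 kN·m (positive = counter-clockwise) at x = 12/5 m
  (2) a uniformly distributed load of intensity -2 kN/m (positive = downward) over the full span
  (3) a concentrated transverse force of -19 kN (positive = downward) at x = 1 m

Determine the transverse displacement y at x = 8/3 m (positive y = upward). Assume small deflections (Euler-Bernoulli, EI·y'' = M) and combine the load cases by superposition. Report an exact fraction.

Load 1 — applied couple M₀=18 kN·m at a=12/5 m (b=L-a=8/5):
  y_1 = M₀a(2x-a)/(2EI)  [x>a] = 18·(12/5)·(2·(8/3)-(12/5))/(2·200000) = 99/312500 m
Load 2 — uniform load w=-2 kN/m over full span:
  y_2 = -wx²(x²-4Lx+6L²)/(24EI) = -(-2)·(8/3)²·((8/3)²-4·4·(8/3)+6·4²)/(24·200000) = 136/759375 m
Load 3 — point force P=-19 kN at a=1 m (b=L-a=3):
  y_3 = -Pa²(3x-a)/(6EI)  [x>a] = -(-19)·1²·(3·(8/3)-1)/(6·200000) = 133/1200000 m
Superposition: y = Σ y_i = 1474349/2430000000 m ≈ 0.000607 m

y(8/3) = 1474349/2430000000 m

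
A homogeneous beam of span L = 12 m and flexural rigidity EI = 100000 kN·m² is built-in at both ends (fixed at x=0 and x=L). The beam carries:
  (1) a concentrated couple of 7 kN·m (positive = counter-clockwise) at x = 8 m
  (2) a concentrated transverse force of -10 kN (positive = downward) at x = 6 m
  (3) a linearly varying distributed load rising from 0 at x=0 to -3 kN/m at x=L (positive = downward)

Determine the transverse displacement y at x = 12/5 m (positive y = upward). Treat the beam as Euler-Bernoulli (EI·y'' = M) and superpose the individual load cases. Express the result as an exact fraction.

y(12/5) = 54637/97656250 m

Load 1 — applied couple M₀=7 kN·m at a=8 m (b=L-a=4):
  y_1 = (R_Ax³/6 - M_Ax²/2)/EI  [x≤a] with R_A=7/9, M_A=7/3 = ((7/9)·(12/5)³/6 - (7/3)·(12/5)²/2)/100000 = -77/1562500 m
Load 2 — point force P=-10 kN at a=6 m (b=L-a=6):
  y_2 = -Pb²x²(3aL-(3a+b)x)/(6L³EI)  [x≤a] = -(-10)·6²·(12/5)²·(3·6·12-(3·6+6)·(12/5))/(6·12³·100000) = 99/312500 m
Load 3 — triangular load w₀=-3 kN/m (0→w₀ over full span):
  y_3 = -w₀x²(L-x)²(x+2L)/(120LEI) = -(-3)·(12/5)²·(12-(12/5))²·((12/5)+2·12)/(120·12·100000) = 14256/48828125 m
Superposition: y = Σ y_i = 54637/97656250 m ≈ 0.000559 m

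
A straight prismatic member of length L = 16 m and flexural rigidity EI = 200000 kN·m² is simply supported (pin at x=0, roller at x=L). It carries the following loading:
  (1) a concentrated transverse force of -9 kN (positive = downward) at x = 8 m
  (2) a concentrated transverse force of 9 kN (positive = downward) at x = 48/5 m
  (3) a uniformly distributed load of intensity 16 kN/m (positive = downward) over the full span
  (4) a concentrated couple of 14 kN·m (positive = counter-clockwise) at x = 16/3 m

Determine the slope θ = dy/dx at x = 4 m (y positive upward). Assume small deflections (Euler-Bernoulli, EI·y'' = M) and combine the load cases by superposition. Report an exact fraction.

θ(4) = -2081377/225000000 rad

Load 1 — point force P=-9 kN at a=8 m (b=L-a=8):
  θ_1 = -Pb(L²-b²-3x²)/(6LEI)  [x≤a] = -(-9)·8·(16²-8²-3·4²)/(6·16·200000) = 27/50000 rad
Load 2 — point force P=9 kN at a=48/5 m (b=L-a=32/5):
  θ_2 = -Pb(L²-b²-3x²)/(6LEI)  [x≤a] = -9·(32/5)·(16²-(32/5)²-3·4²)/(6·16·200000) = -783/1562500 rad
Load 3 — uniform load w=16 kN/m over full span:
  θ_3 = -w(L³-6Lx²+4x³)/(24EI) = -16·(16³-6·16·4²+4·4³)/(24·200000) = -88/9375 rad
Load 4 — applied couple M₀=14 kN·m at a=16/3 m (b=L-a=32/3):
  θ_4 = (M₀x²/(2L)+C₁)/EI  [x≤a] with C₁=M₀(3b²-L²)/(6L)=112/9 = (14·4²/(2·16)+(112/9))/200000 = 7/72000 rad
Superposition: θ = Σ θ_i = -2081377/225000000 rad ≈ -0.009251 rad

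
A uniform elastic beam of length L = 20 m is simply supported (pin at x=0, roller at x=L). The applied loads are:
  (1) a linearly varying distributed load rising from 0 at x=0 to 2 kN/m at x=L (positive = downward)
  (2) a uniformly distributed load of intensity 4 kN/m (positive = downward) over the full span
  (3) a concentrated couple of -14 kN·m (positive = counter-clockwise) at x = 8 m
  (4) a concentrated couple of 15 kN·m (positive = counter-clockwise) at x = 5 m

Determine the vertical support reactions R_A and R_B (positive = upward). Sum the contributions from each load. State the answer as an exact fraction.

R_A = 2803/60 kN, R_B = 3197/60 kN

Load 1 — triangular load w₀=2 kN/m (0→w₀ over full span):
  R_A = w₀L/6 = 2·20/6 = 20/3 kN
  R_B = w₀L/3 = 2·20/3 = 40/3 kN
Load 2 — uniform load w=4 kN/m over full span:
  R_A = wL/2 = 4·20/2 = 40 kN
  R_B = wL/2 = 4·20/2 = 40 kN
Load 3 — applied couple M₀=-14 kN·m at a=8 m (b=L-a=12):
  R_A = M₀/L = (-14)/20 = -7/10 kN
  R_B = -M₀/L = -(-14)/20 = 7/10 kN
Load 4 — applied couple M₀=15 kN·m at a=5 m (b=L-a=15):
  R_A = M₀/L = 15/20 = 3/4 kN
  R_B = -M₀/L = -15/20 = -3/4 kN
Superposition: R_A = 2803/60 kN, R_B = 3197/60 kN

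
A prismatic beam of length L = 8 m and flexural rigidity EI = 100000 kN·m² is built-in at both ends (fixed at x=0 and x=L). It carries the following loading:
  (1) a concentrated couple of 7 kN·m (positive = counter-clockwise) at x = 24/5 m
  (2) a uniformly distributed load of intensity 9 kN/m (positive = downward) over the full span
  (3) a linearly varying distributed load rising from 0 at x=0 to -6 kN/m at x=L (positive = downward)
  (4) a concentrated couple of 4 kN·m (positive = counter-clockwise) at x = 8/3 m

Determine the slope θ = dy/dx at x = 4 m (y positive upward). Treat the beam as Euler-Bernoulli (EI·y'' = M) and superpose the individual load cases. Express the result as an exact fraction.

θ(4) = 17/625000 rad

Load 1 — applied couple M₀=7 kN·m at a=24/5 m (b=L-a=16/5):
  θ_1 = (R_Ax²/2 - M_Ax)/EI  [x≤a] with R_A=63/50, M_A=56/25 = ((63/50)·4²/2 - (56/25)·4)/100000 = 7/625000 rad
Load 2 — uniform load w=9 kN/m over full span:
  θ_2 = -wx(L-x)(L-2x)/(12EI) = -9·4·(8-4)·(8-2·4)/(12·100000) = 0 rad
Load 3 — triangular load w₀=-6 kN/m (0→w₀ over full span):
  θ_3 = -w₀(2x(L-x)(L-2x)(x+2L)+x²(L-x)²)/(120LEI) = -(-6)·(2·4·(8-4)·(8-2·4)·(4+2·8)+4²·(8-4)²)/(120·8·100000) = 1/62500 rad
Load 4 — applied couple M₀=4 kN·m at a=8/3 m (b=L-a=16/3):
  θ_4 = (R_Ax²/2 - M_Ax - M₀(x-a))/EI  [x>a] with R_A=2/3, M_A=0 = ((2/3)·4²/2 - 0·4 - 4·(4-(8/3)))/100000 = 0 rad
Superposition: θ = Σ θ_i = 17/625000 rad ≈ 0.000027 rad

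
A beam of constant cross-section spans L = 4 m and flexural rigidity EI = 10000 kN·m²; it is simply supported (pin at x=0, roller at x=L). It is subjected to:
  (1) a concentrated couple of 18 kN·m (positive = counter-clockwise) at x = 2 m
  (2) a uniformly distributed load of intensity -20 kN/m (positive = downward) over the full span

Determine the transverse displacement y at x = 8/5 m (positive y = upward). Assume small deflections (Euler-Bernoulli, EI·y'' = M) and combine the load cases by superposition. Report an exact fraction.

Load 1 — applied couple M₀=18 kN·m at a=2 m (b=L-a=2):
  y_1 = (M₀x³/(6L)+C₁x)/EI  [x≤a] with C₁=M₀(3b²-L²)/(6L)=-3 = (18·(8/5)³/(6·4)+(-3)·(8/5))/10000 = -27/156250 m
Load 2 — uniform load w=-20 kN/m over full span:
  y_2 = -wx(L³-2Lx²+x³)/(24EI) = -(-20)·(8/5)·(4³-2·4·(8/5)²+(8/5)³)/(24·10000) = 496/78125 m
Superposition: y = Σ y_i = 193/31250 m ≈ 0.006176 m

y(8/5) = 193/31250 m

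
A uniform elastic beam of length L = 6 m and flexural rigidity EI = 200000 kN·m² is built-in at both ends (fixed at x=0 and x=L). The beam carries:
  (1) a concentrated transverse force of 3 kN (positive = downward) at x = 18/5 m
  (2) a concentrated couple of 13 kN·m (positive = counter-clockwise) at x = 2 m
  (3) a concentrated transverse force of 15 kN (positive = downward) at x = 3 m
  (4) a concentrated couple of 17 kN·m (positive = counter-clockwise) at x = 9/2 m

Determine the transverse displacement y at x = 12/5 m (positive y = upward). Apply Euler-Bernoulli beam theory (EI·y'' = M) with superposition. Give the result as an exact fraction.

Load 1 — point force P=3 kN at a=18/5 m (b=L-a=12/5):
  y_1 = -Pb²x²(3aL-(3a+b)x)/(6L³EI)  [x≤a] = -3·(12/5)²·(12/5)²·(3·(18/5)·6-(3·(18/5)+(12/5))·(12/5))/(6·6³·200000) = -621/48828125 m
Load 2 — applied couple M₀=13 kN·m at a=2 m (b=L-a=4):
  y_2 = (R_Ax³/6 - M_Ax²/2 - M₀(x-a)²/2)/EI  [x>a] with R_A=26/9, M_A=0 = ((26/9)·(12/5)³/6 - 0·(12/5)²/2 - 13·((12/5)-2)²/2)/200000 = 351/12500000 m
Load 3 — point force P=15 kN at a=3 m (b=L-a=3):
  y_3 = -Pb²x²(3aL-(3a+b)x)/(6L³EI)  [x≤a] = -15·3²·(12/5)²·(3·3·6-(3·3+3)·(12/5))/(6·6³·200000) = -189/2500000 m
Load 4 — applied couple M₀=17 kN·m at a=9/2 m (b=L-a=3/2):
  y_4 = (R_Ax³/6 - M_Ax²/2)/EI  [x≤a] with R_A=51/16, M_A=85/16 = ((51/16)·(12/5)³/6 - (85/16)·(12/5)²/2)/200000 = -1989/50000000 m
Superposition: y = Σ y_i = -625113/6250000000 m ≈ -0.000100 m

y(12/5) = -625113/6250000000 m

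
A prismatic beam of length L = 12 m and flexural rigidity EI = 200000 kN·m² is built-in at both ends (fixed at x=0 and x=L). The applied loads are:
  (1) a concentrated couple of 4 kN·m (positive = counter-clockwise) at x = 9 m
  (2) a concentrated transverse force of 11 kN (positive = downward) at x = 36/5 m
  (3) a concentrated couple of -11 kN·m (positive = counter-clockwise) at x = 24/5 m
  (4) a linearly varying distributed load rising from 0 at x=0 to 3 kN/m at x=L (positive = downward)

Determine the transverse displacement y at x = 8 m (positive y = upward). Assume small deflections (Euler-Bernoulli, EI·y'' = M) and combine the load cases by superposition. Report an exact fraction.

y(8) = -7799/9375000 m

Load 1 — applied couple M₀=4 kN·m at a=9 m (b=L-a=3):
  y_1 = (R_Ax³/6 - M_Ax²/2)/EI  [x≤a] with R_A=3/8, M_A=5/4 = ((3/8)·8³/6 - (5/4)·8²/2)/200000 = -1/25000 m
Load 2 — point force P=11 kN at a=36/5 m (b=L-a=24/5):
  y_2 = -Pa²(L-x)²(3bL-(3b+a)(L-x))/(6L³EI)  [x>a] = -11·(36/5)²·(12-8)²·(3·(24/5)·12-(3·(24/5)+(36/5))·(12-8))/(6·12³·200000) = -297/781250 m
Load 3 — applied couple M₀=-11 kN·m at a=24/5 m (b=L-a=36/5):
  y_3 = (R_Ax³/6 - M_Ax²/2 - M₀(x-a)²/2)/EI  [x>a] with R_A=-33/25, M_A=-33/25 = ((-33/25)·8³/6 - (-33/25)·8²/2 - (-11)·(8-(24/5))²/2)/200000 = -11/156250 m
Load 4 — triangular load w₀=3 kN/m (0→w₀ over full span):
  y_4 = -w₀x²(L-x)²(x+2L)/(120LEI) = -3·8²·(12-8)²·(8+2·12)/(120·12·200000) = -16/46875 m
Superposition: y = Σ y_i = -7799/9375000 m ≈ -0.000832 m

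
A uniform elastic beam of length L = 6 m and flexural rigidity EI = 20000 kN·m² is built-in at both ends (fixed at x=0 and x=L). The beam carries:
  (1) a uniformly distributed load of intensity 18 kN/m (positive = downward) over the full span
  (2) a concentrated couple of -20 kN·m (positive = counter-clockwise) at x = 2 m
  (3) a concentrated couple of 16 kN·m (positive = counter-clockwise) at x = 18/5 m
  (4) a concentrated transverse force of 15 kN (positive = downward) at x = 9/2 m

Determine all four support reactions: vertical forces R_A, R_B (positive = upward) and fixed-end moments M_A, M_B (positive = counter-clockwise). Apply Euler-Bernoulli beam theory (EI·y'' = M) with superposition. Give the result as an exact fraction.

R_A = 401323/7200 kN, M_A = 50671/800 kN·m, R_B = 484277/7200 kN, M_B = -171367/2400 kN·m

Load 1 — uniform load w=18 kN/m over full span:
  R_A = wL/2 = 18·6/2 = 54 kN
  M_A = wL²/12 = 18·6²/12 = 54 kN·m
  R_B = wL/2 = 18·6/2 = 54 kN
  M_B = -wL²/12 = -18·6²/12 = -54 kN·m
Load 2 — applied couple M₀=-20 kN·m at a=2 m (b=L-a=4):
  R_A = 6M₀ab/L³ = 6·(-20)·2·4/6³ = -40/9 kN
  M_A = M₀b(2a-b)/L² = (-20)·4·(2·2-4)/6² = 0 kN·m
  R_B = -6M₀ab/L³ = -6·(-20)·2·4/6³ = 40/9 kN
  M_B = M₀a(2b-a)/L² = (-20)·2·(2·4-2)/6² = -20/3 kN·m
Load 3 — applied couple M₀=16 kN·m at a=18/5 m (b=L-a=12/5):
  R_A = 6M₀ab/L³ = 6·16·(18/5)·(12/5)/6³ = 96/25 kN
  M_A = M₀b(2a-b)/L² = 16·(12/5)·(2·(18/5)-(12/5))/6² = 128/25 kN·m
  R_B = -6M₀ab/L³ = -6·16·(18/5)·(12/5)/6³ = -96/25 kN
  M_B = M₀a(2b-a)/L² = 16·(18/5)·(2·(12/5)-(18/5))/6² = 48/25 kN·m
Load 4 — point force P=15 kN at a=9/2 m (b=L-a=3/2):
  R_A = Pb²(3a+b)/L³ = 15·(3/2)²·(3·(9/2)+(3/2))/6³ = 75/32 kN
  M_A = Pab²/L² = 15·(9/2)·(3/2)²/6² = 135/32 kN·m
  R_B = Pa²(a+3b)/L³ = 15·(9/2)²·((9/2)+3·(3/2))/6³ = 405/32 kN
  M_B = -Pa²b/L² = -15·(9/2)²·(3/2)/6² = -405/32 kN·m
Superposition: R_A = 401323/7200 kN, M_A = 50671/800 kN·m, R_B = 484277/7200 kN, M_B = -171367/2400 kN·m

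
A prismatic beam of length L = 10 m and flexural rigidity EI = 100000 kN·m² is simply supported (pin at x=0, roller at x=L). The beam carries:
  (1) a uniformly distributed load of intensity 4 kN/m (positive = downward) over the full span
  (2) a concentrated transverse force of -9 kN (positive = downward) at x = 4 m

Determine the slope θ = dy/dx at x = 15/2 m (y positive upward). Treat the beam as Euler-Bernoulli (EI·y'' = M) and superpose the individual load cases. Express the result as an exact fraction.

θ(15/2) = 2263/3000000 rad

Load 1 — uniform load w=4 kN/m over full span:
  θ_1 = -w(L³-6Lx²+4x³)/(24EI) = -4·(10³-6·10·(15/2)²+4·(15/2)³)/(24·100000) = 11/9600 rad
Load 2 — point force P=-9 kN at a=4 m (b=L-a=6):
  θ_2 = -Pa(2L²-6Lx+3x²+a²)/(6LEI)  [x>a] = -(-9)·4·(2·10²-6·10·(15/2)+3·(15/2)²+4²)/(6·10·100000) = -783/2000000 rad
Superposition: θ = Σ θ_i = 2263/3000000 rad ≈ 0.000754 rad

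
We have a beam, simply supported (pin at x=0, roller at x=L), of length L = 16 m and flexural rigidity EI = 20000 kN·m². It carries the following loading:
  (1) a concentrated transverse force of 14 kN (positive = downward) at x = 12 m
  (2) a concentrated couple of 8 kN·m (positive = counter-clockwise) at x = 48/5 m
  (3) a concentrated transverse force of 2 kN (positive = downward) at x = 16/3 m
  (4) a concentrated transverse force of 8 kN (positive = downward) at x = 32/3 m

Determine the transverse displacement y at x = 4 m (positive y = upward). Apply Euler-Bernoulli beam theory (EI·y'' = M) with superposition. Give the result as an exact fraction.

y(4) = -44297/843750 m

Load 1 — point force P=14 kN at a=12 m (b=L-a=4):
  y_1 = -Pbx(L²-b²-x²)/(6LEI)  [x≤a] = -14·4·4·(16²-4²-4²)/(6·16·20000) = -49/1875 m
Load 2 — applied couple M₀=8 kN·m at a=48/5 m (b=L-a=32/5):
  y_2 = (M₀x³/(6L)+C₁x)/EI  [x≤a] with C₁=M₀(3b²-L²)/(6L)=-832/75 = (8·4³/(6·16)+(-832/75)·4)/20000 = -61/31250 m
Load 3 — point force P=2 kN at a=16/3 m (b=L-a=32/3):
  y_3 = -Pbx(L²-b²-x²)/(6LEI)  [x≤a] = -2·(32/3)·4·(16²-(32/3)²-4²)/(6·16·20000) = -284/50625 m
Load 4 — point force P=8 kN at a=32/3 m (b=L-a=16/3):
  y_4 = -Pbx(L²-b²-x²)/(6LEI)  [x≤a] = -8·(16/3)·4·(16²-(16/3)²-4²)/(6·16·20000) = -952/50625 m
Superposition: y = Σ y_i = -44297/843750 m ≈ -0.052500 m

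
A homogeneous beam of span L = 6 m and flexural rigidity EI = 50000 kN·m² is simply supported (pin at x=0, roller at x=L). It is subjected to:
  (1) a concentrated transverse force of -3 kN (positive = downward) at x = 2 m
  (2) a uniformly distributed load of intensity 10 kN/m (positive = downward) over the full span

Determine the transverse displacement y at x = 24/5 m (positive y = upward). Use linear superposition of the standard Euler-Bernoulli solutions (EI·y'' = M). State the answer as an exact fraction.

Load 1 — point force P=-3 kN at a=2 m (b=L-a=4):
  y_1 = -Pa(L-x)(2Lx-a²-x²)/(6LEI)  [x>a] = -(-3)·2·(6-(24/5))·(2·6·(24/5)-2²-(24/5)²)/(6·6·50000) = 191/1562500 m
Load 2 — uniform load w=10 kN/m over full span:
  y_2 = -wx(L³-2Lx²+x³)/(24EI) = -10·(24/5)·(6³-2·6·(24/5)²+(24/5)³)/(24·50000) = -783/390625 m
Superposition: y = Σ y_i = -2941/1562500 m ≈ -0.001882 m

y(24/5) = -2941/1562500 m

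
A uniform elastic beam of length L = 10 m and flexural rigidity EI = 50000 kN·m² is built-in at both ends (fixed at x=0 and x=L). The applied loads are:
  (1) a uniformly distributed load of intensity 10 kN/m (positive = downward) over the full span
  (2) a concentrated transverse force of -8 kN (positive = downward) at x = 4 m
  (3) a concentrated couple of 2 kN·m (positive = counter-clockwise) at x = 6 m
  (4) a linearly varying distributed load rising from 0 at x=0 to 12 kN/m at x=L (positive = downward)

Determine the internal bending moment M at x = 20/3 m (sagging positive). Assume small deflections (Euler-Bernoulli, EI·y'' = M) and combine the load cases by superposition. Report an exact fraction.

M(20/3) = 31112/675 kN·m

Load 1 — uniform load w=10 kN/m over full span:
  M_1 = wLx/2 - wL²/12 - wx²/2 = 10·10·(20/3)/2 - 10·10²/12 - 10·(20/3)²/2 = 250/9 kN·m
Load 2 — point force P=-8 kN at a=4 m (b=L-a=6):
  M_2 = Pa²(a+3b)(L-x)/L³ - Pa²b/L²  [x>a] = (-8)·4²·(4+3·6)·(10-(20/3))/10³ - (-8)·4²·6/10² = -128/75 kN·m
Load 3 — applied couple M₀=2 kN·m at a=6 m (b=L-a=4):
  M_3 = R_Ax - M_A - M₀  [x>a] with R_A=36/125, M_A=16/25 = (36/125)·(20/3) - (16/25) - 2 = -18/25 kN·m
Load 4 — triangular load w₀=12 kN/m (0→w₀ over full span):
  M_4 = 3w₀Lx/20 - w₀L²/30 - w₀x³/(6L) = 3·12·10·(20/3)/20 - 12·10²/30 - 12·(20/3)³/(6·10) = 560/27 kN·m
Superposition: M = Σ M_i = 31112/675 kN·m ≈ 46.091852 kN·m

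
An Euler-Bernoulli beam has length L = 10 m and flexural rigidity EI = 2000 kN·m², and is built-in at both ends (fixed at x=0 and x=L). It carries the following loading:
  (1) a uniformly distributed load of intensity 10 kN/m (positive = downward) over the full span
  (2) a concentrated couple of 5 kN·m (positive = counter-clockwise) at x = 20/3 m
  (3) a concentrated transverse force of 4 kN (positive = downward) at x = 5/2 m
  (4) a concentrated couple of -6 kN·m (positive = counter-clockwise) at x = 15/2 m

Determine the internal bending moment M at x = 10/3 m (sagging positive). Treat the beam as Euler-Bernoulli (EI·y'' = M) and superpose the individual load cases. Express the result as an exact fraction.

Load 1 — uniform load w=10 kN/m over full span:
  M_1 = wLx/2 - wL²/12 - wx²/2 = 10·10·(10/3)/2 - 10·10²/12 - 10·(10/3)²/2 = 250/9 kN·m
Load 2 — applied couple M₀=5 kN·m at a=20/3 m (b=L-a=10/3):
  M_2 = R_Ax - M_A  [x≤a] with R_A=2/3, M_A=5/3 = (2/3)·(10/3) - (5/3) = 5/9 kN·m
Load 3 — point force P=4 kN at a=5/2 m (b=L-a=15/2):
  M_3 = Pa²(a+3b)(L-x)/L³ - Pa²b/L²  [x>a] = 4·(5/2)²·((5/2)+3·(15/2))·(10-(10/3))/10³ - 4·(5/2)²·(15/2)/10² = 55/24 kN·m
Load 4 — applied couple M₀=-6 kN·m at a=15/2 m (b=L-a=5/2):
  M_4 = R_Ax - M_A  [x≤a] with R_A=-27/40, M_A=-15/8 = (-27/40)·(10/3) - (-15/8) = -3/8 kN·m
Superposition: M = Σ M_i = 121/4 kN·m ≈ 30.250000 kN·m

M(10/3) = 121/4 kN·m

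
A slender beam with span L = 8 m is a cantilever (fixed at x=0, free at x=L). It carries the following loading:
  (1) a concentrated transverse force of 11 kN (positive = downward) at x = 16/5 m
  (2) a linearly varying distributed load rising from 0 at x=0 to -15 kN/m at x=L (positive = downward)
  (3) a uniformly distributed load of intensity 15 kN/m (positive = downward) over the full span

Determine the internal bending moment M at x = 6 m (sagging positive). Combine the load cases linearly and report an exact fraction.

Load 1 — point force P=11 kN at a=16/5 m (b=L-a=24/5):
  M_1 = 0  [x>a] = 0 kN·m
Load 2 — triangular load w₀=-15 kN/m (0→w₀ over full span):
  M_2 = w₀Lx/2 - w₀L²/3 - w₀x³/(6L) = (-15)·8·6/2 - (-15)·8²/3 - (-15)·6³/(6·8) = 55/2 kN·m
Load 3 — uniform load w=15 kN/m over full span:
  M_3 = -w(L-x)²/2 = -15·(8-6)²/2 = -30 kN·m
Superposition: M = Σ M_i = -5/2 kN·m ≈ -2.500000 kN·m

M(6) = -5/2 kN·m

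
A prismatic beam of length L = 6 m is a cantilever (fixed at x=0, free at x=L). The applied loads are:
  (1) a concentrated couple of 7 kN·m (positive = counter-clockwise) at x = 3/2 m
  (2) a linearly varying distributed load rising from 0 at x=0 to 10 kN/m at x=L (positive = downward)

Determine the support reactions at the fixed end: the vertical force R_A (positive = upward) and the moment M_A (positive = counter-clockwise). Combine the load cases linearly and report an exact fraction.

R_A = 30 kN, M_A = 113 kN·m

Load 1 — applied couple M₀=7 kN·m at a=3/2 m (b=L-a=9/2):
  R_A = 0 kN
  M_A = -M₀ = -7 kN·m
Load 2 — triangular load w₀=10 kN/m (0→w₀ over full span):
  R_A = w₀L/2 = 10·6/2 = 30 kN
  M_A = w₀L²/3 = 10·6²/3 = 120 kN·m
Superposition: R_A = 30 kN, M_A = 113 kN·m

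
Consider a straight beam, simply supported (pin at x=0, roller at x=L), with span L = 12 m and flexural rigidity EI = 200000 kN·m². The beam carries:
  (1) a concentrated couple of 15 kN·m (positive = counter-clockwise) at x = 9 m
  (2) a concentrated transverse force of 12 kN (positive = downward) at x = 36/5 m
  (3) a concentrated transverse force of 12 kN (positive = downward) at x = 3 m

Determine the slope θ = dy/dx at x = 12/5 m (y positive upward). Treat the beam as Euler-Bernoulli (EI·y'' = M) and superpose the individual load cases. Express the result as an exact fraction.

θ(12/5) = -172299/200000000 rad

Load 1 — applied couple M₀=15 kN·m at a=9 m (b=L-a=3):
  θ_1 = (M₀x²/(2L)+C₁)/EI  [x≤a] with C₁=M₀(3b²-L²)/(6L)=-195/8 = (15·(12/5)²/(2·12)+(-195/8))/200000 = -831/8000000 rad
Load 2 — point force P=12 kN at a=36/5 m (b=L-a=24/5):
  θ_2 = -Pb(L²-b²-3x²)/(6LEI)  [x≤a] = -12·(24/5)·(12²-(24/5)²-3·(12/5)²)/(6·12·200000) = -162/390625 rad
Load 3 — point force P=12 kN at a=3 m (b=L-a=9):
  θ_3 = -Pb(L²-b²-3x²)/(6LEI)  [x≤a] = -12·9·(12²-9²-3·(12/5)²)/(6·12·200000) = -3429/10000000 rad
Superposition: θ = Σ θ_i = -172299/200000000 rad ≈ -0.000861 rad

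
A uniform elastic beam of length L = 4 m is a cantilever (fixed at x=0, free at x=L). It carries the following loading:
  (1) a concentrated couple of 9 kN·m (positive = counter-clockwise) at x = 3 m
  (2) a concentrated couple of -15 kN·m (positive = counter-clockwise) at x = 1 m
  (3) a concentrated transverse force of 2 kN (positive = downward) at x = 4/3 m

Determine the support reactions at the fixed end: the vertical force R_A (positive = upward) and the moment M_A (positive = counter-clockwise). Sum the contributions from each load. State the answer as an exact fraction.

Load 1 — applied couple M₀=9 kN·m at a=3 m (b=L-a=1):
  R_A = 0 kN
  M_A = -M₀ = -9 kN·m
Load 2 — applied couple M₀=-15 kN·m at a=1 m (b=L-a=3):
  R_A = 0 kN
  M_A = -M₀ = -(-15) = 15 kN·m
Load 3 — point force P=2 kN at a=4/3 m (b=L-a=8/3):
  R_A = P = 2 kN
  M_A = Pa = 2·(4/3) = 8/3 kN·m
Superposition: R_A = 2 kN, M_A = 26/3 kN·m

R_A = 2 kN, M_A = 26/3 kN·m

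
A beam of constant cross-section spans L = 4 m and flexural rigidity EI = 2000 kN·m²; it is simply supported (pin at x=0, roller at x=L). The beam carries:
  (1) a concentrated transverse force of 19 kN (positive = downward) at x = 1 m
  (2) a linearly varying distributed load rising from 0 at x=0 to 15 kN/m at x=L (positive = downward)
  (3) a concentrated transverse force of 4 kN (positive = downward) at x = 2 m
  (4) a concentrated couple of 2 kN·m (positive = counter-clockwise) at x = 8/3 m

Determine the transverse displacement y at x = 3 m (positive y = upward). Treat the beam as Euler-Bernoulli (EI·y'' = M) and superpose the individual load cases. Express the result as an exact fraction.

Load 1 — point force P=19 kN at a=1 m (b=L-a=3):
  y_1 = -Pa(L-x)(2Lx-a²-x²)/(6LEI)  [x>a] = -19·1·(4-3)·(2·4·3-1²-3²)/(6·4·2000) = -133/24000 m
Load 2 — triangular load w₀=15 kN/m (0→w₀ over full span):
  y_2 = -w₀x(7L⁴-10L²x²+3x⁴)/(360LEI) = -15·3·(7·4⁴-10·4²·3²+3·3⁴)/(360·4·2000) = -119/12800 m
Load 3 — point force P=4 kN at a=2 m (b=L-a=2):
  y_3 = -Pa(L-x)(2Lx-a²-x²)/(6LEI)  [x>a] = -4·2·(4-3)·(2·4·3-2²-3²)/(6·4·2000) = -11/6000 m
Load 4 — applied couple M₀=2 kN·m at a=8/3 m (b=L-a=4/3):
  y_4 = (M₀x³/(6L)-M₀(x-a)²/2+C₁x)/EI  [x>a] with C₁=M₀(3b²-L²)/(6L)=-8/9 = (2·3³/(6·4)-2·(3-(8/3))²/2+(-8/9)·3)/2000 = -19/72000 m
Superposition: y = Σ y_i = -1951/115200 m ≈ -0.016936 m

y(3) = -1951/115200 m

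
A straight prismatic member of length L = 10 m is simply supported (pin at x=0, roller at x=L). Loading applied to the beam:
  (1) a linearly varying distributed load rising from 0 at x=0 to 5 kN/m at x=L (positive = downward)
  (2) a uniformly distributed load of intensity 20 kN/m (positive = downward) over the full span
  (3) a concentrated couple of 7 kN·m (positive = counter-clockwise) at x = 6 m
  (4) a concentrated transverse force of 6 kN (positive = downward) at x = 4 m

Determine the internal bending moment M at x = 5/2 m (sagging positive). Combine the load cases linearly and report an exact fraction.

Load 1 — triangular load w₀=5 kN/m (0→w₀ over full span):
  M_1 = w₀Lx/6 - w₀x³/(6L) = 5·10·(5/2)/6 - 5·(5/2)³/(6·10) = 625/32 kN·m
Load 2 — uniform load w=20 kN/m over full span:
  M_2 = wx(L-x)/2 = 20·(5/2)·(10-(5/2))/2 = 375/2 kN·m
Load 3 — applied couple M₀=7 kN·m at a=6 m (b=L-a=4):
  M_3 = M₀x/L  [x≤a] = 7·(5/2)/10 = 7/4 kN·m
Load 4 — point force P=6 kN at a=4 m (b=L-a=6):
  M_4 = Pbx/L  [x≤a] = 6·6·(5/2)/10 = 9 kN·m
Superposition: M = Σ M_i = 6969/32 kN·m ≈ 217.781250 kN·m

M(5/2) = 6969/32 kN·m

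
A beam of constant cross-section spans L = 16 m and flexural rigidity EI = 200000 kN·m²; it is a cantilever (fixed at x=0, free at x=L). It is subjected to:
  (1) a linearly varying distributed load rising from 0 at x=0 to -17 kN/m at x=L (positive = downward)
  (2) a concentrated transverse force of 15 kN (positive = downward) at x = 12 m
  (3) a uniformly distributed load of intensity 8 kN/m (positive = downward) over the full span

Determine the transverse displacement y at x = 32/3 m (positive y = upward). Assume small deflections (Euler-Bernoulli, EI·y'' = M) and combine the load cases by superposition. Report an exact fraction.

y(32/3) = 703712/11390625 m

Load 1 — triangular load w₀=-17 kN/m (0→w₀ over full span):
  y_1 = (w₀Lx³/12-w₀L²x²/6-w₀x⁵/(120L))/EI = ((-17)·16·(32/3)³/12-(-17)·16²·(32/3)²/6-(-17)·(32/3)⁵/(120·16))/200000 = 3203072/11390625 m
Load 2 — point force P=15 kN at a=12 m (b=L-a=4):
  y_2 = -Px²(3a-x)/(6EI)  [x≤a] = -15·(32/3)²·(3·12-(32/3))/(6·200000) = -608/16875 m
Load 3 — uniform load w=8 kN/m over full span:
  y_3 = -wx²(x²-4Lx+6L²)/(24EI) = -8·(32/3)²·((32/3)²-4·16·(32/3)+6·16²)/(24·200000) = -139264/759375 m
Superposition: y = Σ y_i = 703712/11390625 m ≈ 0.061780 m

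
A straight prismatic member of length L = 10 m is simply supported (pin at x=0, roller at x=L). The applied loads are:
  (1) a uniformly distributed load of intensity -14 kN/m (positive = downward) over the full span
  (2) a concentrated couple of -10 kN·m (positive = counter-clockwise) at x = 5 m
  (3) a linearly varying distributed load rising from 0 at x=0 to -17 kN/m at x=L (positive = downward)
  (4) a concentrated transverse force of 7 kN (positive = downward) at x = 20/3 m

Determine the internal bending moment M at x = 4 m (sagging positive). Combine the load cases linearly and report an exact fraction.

M(4) = -3868/15 kN·m

Load 1 — uniform load w=-14 kN/m over full span:
  M_1 = wx(L-x)/2 = (-14)·4·(10-4)/2 = -168 kN·m
Load 2 — applied couple M₀=-10 kN·m at a=5 m (b=L-a=5):
  M_2 = M₀x/L  [x≤a] = (-10)·4/10 = -4 kN·m
Load 3 — triangular load w₀=-17 kN/m (0→w₀ over full span):
  M_3 = w₀Lx/6 - w₀x³/(6L) = (-17)·10·4/6 - (-17)·4³/(6·10) = -476/5 kN·m
Load 4 — point force P=7 kN at a=20/3 m (b=L-a=10/3):
  M_4 = Pbx/L  [x≤a] = 7·(10/3)·4/10 = 28/3 kN·m
Superposition: M = Σ M_i = -3868/15 kN·m ≈ -257.866667 kN·m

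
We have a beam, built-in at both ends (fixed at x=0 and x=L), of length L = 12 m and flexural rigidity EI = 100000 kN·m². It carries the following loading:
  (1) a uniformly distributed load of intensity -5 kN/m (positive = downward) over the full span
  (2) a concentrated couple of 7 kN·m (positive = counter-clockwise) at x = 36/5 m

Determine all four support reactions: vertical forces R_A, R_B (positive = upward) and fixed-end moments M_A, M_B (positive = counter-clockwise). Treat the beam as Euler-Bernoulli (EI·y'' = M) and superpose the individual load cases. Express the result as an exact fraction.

Load 1 — uniform load w=-5 kN/m over full span:
  R_A = wL/2 = (-5)·12/2 = -30 kN
  M_A = wL²/12 = (-5)·12²/12 = -60 kN·m
  R_B = wL/2 = (-5)·12/2 = -30 kN
  M_B = -wL²/12 = -(-5)·12²/12 = 60 kN·m
Load 2 — applied couple M₀=7 kN·m at a=36/5 m (b=L-a=24/5):
  R_A = 6M₀ab/L³ = 6·7·(36/5)·(24/5)/12³ = 21/25 kN
  M_A = M₀b(2a-b)/L² = 7·(24/5)·(2·(36/5)-(24/5))/12² = 56/25 kN·m
  R_B = -6M₀ab/L³ = -6·7·(36/5)·(24/5)/12³ = -21/25 kN
  M_B = M₀a(2b-a)/L² = 7·(36/5)·(2·(24/5)-(36/5))/12² = 21/25 kN·m
Superposition: R_A = -729/25 kN, M_A = -1444/25 kN·m, R_B = -771/25 kN, M_B = 1521/25 kN·m

R_A = -729/25 kN, M_A = -1444/25 kN·m, R_B = -771/25 kN, M_B = 1521/25 kN·m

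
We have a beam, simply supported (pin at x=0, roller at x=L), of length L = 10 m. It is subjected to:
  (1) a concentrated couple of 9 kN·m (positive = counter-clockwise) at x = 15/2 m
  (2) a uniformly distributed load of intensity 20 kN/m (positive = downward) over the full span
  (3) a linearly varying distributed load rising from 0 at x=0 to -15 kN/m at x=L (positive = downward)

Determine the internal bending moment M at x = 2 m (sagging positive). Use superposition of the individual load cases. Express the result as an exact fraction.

Load 1 — applied couple M₀=9 kN·m at a=15/2 m (b=L-a=5/2):
  M_1 = M₀x/L  [x≤a] = 9·2/10 = 9/5 kN·m
Load 2 — uniform load w=20 kN/m over full span:
  M_2 = wx(L-x)/2 = 20·2·(10-2)/2 = 160 kN·m
Load 3 — triangular load w₀=-15 kN/m (0→w₀ over full span):
  M_3 = w₀Lx/6 - w₀x³/(6L) = (-15)·10·2/6 - (-15)·2³/(6·10) = -48 kN·m
Superposition: M = Σ M_i = 569/5 kN·m ≈ 113.800000 kN·m

M(2) = 569/5 kN·m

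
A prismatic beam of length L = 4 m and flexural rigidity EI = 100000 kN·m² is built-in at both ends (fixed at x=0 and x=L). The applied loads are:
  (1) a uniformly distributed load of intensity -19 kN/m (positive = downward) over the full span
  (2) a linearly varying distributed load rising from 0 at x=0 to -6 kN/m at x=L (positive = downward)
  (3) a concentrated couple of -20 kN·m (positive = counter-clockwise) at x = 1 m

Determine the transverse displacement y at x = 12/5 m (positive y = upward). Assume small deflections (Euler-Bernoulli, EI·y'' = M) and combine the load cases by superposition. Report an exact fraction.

Load 1 — uniform load w=-19 kN/m over full span:
  y_1 = -wx²(L-x)²/(24EI) = -(-19)·(12/5)²·(4-(12/5))²/(24·100000) = 228/1953125 m
Load 2 — triangular load w₀=-6 kN/m (0→w₀ over full span):
  y_2 = -w₀x²(L-x)²(x+2L)/(120LEI) = -(-6)·(12/5)²·(4-(12/5))²·((12/5)+2·4)/(120·4·100000) = 936/48828125 m
Load 3 — applied couple M₀=-20 kN·m at a=1 m (b=L-a=3):
  y_3 = (R_Ax³/6 - M_Ax²/2 - M₀(x-a)²/2)/EI  [x>a] with R_A=-45/8, M_A=15/4 = ((-45/8)·(12/5)³/6 - (15/4)·(12/5)²/2 - (-20)·((12/5)-1)²/2)/100000 = -13/312500 m
Superposition: y = Σ y_i = 18419/195312500 m ≈ 0.000094 m

y(12/5) = 18419/195312500 m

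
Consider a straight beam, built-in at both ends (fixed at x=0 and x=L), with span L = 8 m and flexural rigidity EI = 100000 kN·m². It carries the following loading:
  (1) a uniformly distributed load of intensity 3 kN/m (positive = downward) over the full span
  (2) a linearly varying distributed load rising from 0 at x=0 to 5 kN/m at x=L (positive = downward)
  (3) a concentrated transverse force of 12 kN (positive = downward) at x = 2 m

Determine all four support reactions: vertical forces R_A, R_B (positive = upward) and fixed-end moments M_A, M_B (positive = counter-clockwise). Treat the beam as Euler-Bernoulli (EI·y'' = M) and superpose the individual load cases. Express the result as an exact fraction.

R_A = 225/8 kN, M_A = 241/6 kN·m, R_B = 223/8 kN, M_B = -73/2 kN·m

Load 1 — uniform load w=3 kN/m over full span:
  R_A = wL/2 = 3·8/2 = 12 kN
  M_A = wL²/12 = 3·8²/12 = 16 kN·m
  R_B = wL/2 = 3·8/2 = 12 kN
  M_B = -wL²/12 = -3·8²/12 = -16 kN·m
Load 2 — triangular load w₀=5 kN/m (0→w₀ over full span):
  R_A = 3w₀L/20 = 3·5·8/20 = 6 kN
  M_A = w₀L²/30 = 5·8²/30 = 32/3 kN·m
  R_B = 7w₀L/20 = 7·5·8/20 = 14 kN
  M_B = -w₀L²/20 = -5·8²/20 = -16 kN·m
Load 3 — point force P=12 kN at a=2 m (b=L-a=6):
  R_A = Pb²(3a+b)/L³ = 12·6²·(3·2+6)/8³ = 81/8 kN
  M_A = Pab²/L² = 12·2·6²/8² = 27/2 kN·m
  R_B = Pa²(a+3b)/L³ = 12·2²·(2+3·6)/8³ = 15/8 kN
  M_B = -Pa²b/L² = -12·2²·6/8² = -9/2 kN·m
Superposition: R_A = 225/8 kN, M_A = 241/6 kN·m, R_B = 223/8 kN, M_B = -73/2 kN·m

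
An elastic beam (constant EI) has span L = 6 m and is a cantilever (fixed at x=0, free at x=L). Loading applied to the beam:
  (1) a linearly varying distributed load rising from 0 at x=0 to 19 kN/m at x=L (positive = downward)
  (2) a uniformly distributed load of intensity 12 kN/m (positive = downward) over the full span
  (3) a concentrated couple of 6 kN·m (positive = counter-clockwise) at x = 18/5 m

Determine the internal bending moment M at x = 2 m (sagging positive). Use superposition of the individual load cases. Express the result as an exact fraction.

Load 1 — triangular load w₀=19 kN/m (0→w₀ over full span):
  M_1 = w₀Lx/2 - w₀L²/3 - w₀x³/(6L) = 19·6·2/2 - 19·6²/3 - 19·2³/(6·6) = -1064/9 kN·m
Load 2 — uniform load w=12 kN/m over full span:
  M_2 = -w(L-x)²/2 = -12·(6-2)²/2 = -96 kN·m
Load 3 — applied couple M₀=6 kN·m at a=18/5 m (b=L-a=12/5):
  M_3 = M₀  [x≤a] = 6 = 6 kN·m
Superposition: M = Σ M_i = -1874/9 kN·m ≈ -208.222222 kN·m

M(2) = -1874/9 kN·m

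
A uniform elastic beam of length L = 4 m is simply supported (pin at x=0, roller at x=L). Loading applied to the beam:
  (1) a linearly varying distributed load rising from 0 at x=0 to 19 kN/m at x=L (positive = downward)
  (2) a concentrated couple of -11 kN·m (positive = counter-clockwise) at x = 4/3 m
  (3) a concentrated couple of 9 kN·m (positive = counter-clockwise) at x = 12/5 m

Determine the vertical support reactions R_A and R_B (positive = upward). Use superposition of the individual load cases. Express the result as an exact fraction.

R_A = 73/6 kN, R_B = 155/6 kN

Load 1 — triangular load w₀=19 kN/m (0→w₀ over full span):
  R_A = w₀L/6 = 19·4/6 = 38/3 kN
  R_B = w₀L/3 = 19·4/3 = 76/3 kN
Load 2 — applied couple M₀=-11 kN·m at a=4/3 m (b=L-a=8/3):
  R_A = M₀/L = (-11)/4 = -11/4 kN
  R_B = -M₀/L = -(-11)/4 = 11/4 kN
Load 3 — applied couple M₀=9 kN·m at a=12/5 m (b=L-a=8/5):
  R_A = M₀/L = 9/4 kN
  R_B = -M₀/L = -9/4 kN
Superposition: R_A = 73/6 kN, R_B = 155/6 kN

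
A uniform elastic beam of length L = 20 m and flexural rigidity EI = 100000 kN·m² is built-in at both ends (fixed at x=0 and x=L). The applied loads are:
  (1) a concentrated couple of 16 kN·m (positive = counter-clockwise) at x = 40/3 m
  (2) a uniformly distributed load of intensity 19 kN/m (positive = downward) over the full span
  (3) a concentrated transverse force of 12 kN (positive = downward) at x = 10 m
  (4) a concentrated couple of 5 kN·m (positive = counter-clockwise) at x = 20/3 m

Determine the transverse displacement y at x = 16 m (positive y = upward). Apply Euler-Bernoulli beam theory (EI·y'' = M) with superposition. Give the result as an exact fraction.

y(16) = -6413/187500 m

Load 1 — applied couple M₀=16 kN·m at a=40/3 m (b=L-a=20/3):
  y_1 = (R_Ax³/6 - M_Ax²/2 - M₀(x-a)²/2)/EI  [x>a] with R_A=16/15, M_A=16/3 = ((16/15)·16³/6 - (16/3)·16²/2 - 16·(16-(40/3))²/2)/100000 = -16/140625 m
Load 2 — uniform load w=19 kN/m over full span:
  y_2 = -wx²(L-x)²/(24EI) = -19·16²·(20-16)²/(24·100000) = -304/9375 m
Load 3 — point force P=12 kN at a=10 m (b=L-a=10):
  y_3 = -Pa²(L-x)²(3bL-(3b+a)(L-x))/(6L³EI)  [x>a] = -12·10²·(20-16)²·(3·10·20-(3·10+10)·(20-16))/(6·20³·100000) = -11/6250 m
Load 4 — applied couple M₀=5 kN·m at a=20/3 m (b=L-a=40/3):
  y_4 = (R_Ax³/6 - M_Ax²/2 - M₀(x-a)²/2)/EI  [x>a] with R_A=1/3, M_A=0 = ((1/3)·16³/6 - 0·16²/2 - 5·(16-(20/3))²/2)/100000 = 11/112500 m
Superposition: y = Σ y_i = -6413/187500 m ≈ -0.034203 m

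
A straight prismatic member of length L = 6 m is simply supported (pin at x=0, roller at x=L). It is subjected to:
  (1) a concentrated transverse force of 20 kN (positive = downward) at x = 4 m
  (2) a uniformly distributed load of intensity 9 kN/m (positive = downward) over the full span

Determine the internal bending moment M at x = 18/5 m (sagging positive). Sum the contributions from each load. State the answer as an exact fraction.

M(18/5) = 1572/25 kN·m

Load 1 — point force P=20 kN at a=4 m (b=L-a=2):
  M_1 = Pbx/L  [x≤a] = 20·2·(18/5)/6 = 24 kN·m
Load 2 — uniform load w=9 kN/m over full span:
  M_2 = wx(L-x)/2 = 9·(18/5)·(6-(18/5))/2 = 972/25 kN·m
Superposition: M = Σ M_i = 1572/25 kN·m ≈ 62.880000 kN·m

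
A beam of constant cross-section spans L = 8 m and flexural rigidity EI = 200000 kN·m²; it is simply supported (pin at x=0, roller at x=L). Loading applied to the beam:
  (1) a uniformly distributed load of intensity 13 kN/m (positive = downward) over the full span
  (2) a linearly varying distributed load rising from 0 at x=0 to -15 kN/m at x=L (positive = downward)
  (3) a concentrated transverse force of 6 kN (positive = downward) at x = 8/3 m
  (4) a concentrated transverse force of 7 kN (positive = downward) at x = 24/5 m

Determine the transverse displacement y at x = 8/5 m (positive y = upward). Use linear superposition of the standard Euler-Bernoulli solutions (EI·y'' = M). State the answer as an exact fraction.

Load 1 — uniform load w=13 kN/m over full span:
  y_1 = -wx(L³-2Lx²+x³)/(24EI) = -13·(8/5)·(8³-2·8·(8/5)²+(8/5)³)/(24·200000) = -12064/5859375 m
Load 2 — triangular load w₀=-15 kN/m (0→w₀ over full span):
  y_2 = -w₀x(7L⁴-10L²x²+3x⁴)/(360LEI) = -(-15)·(8/5)·(7·8⁴-10·8²·(8/5)²+3·(8/5)⁴)/(360·8·200000) = 11008/9765625 m
Load 3 — point force P=6 kN at a=8/3 m (b=L-a=16/3):
  y_3 = -Pbx(L²-b²-x²)/(6LEI)  [x≤a] = -6·(16/3)·(8/5)·(8²-(16/3)²-(8/5)²)/(6·8·200000) = -1856/10546875 m
Load 4 — point force P=7 kN at a=24/5 m (b=L-a=16/5):
  y_4 = -Pbx(L²-b²-x²)/(6LEI)  [x≤a] = -7·(16/5)·(8/5)·(8²-(16/5)²-(8/5)²)/(6·8·200000) = -224/1171875 m
Superposition: y = Σ y_i = -342464/263671875 m ≈ -0.001299 m

y(8/5) = -342464/263671875 m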